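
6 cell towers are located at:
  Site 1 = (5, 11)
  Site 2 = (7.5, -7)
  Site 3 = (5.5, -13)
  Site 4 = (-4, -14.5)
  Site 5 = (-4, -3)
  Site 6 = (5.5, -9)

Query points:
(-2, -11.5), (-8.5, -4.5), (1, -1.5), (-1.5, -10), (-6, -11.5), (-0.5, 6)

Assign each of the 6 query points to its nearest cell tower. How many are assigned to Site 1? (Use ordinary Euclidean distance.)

(-2, -11.5) — d² to each: Site 1:555.25, Site 2:110.5, Site 3:58.5, Site 4:13, Site 5:76.25, Site 6:62.5 → nearest is Site 4
(-8.5, -4.5) — d² to each: Site 1:422.5, Site 2:262.25, Site 3:268.25, Site 4:120.25, Site 5:22.5, Site 6:216.25 → nearest is Site 5
(1, -1.5) — d² to each: Site 1:172.25, Site 2:72.5, Site 3:152.5, Site 4:194, Site 5:27.25, Site 6:76.5 → nearest is Site 5
(-1.5, -10) — d² to each: Site 1:483.25, Site 2:90, Site 3:58, Site 4:26.5, Site 5:55.25, Site 6:50 → nearest is Site 4
(-6, -11.5) — d² to each: Site 1:627.25, Site 2:202.5, Site 3:134.5, Site 4:13, Site 5:76.25, Site 6:138.5 → nearest is Site 4
(-0.5, 6) — d² to each: Site 1:55.25, Site 2:233, Site 3:397, Site 4:432.5, Site 5:93.25, Site 6:261 → nearest is Site 1
1 of the 6 points has Site 1 as nearest.

1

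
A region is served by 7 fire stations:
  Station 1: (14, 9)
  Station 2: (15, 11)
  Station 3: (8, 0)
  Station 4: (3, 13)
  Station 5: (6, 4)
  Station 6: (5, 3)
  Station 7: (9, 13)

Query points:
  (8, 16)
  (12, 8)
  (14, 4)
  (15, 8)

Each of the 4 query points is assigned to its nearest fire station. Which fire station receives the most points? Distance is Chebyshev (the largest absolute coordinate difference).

Station 1

(8, 16) — d to each: Station 1:7, Station 2:7, Station 3:16, Station 4:5, Station 5:12, Station 6:13, Station 7:3 → nearest is Station 7
(12, 8) — d to each: Station 1:2, Station 2:3, Station 3:8, Station 4:9, Station 5:6, Station 6:7, Station 7:5 → nearest is Station 1
(14, 4) — d to each: Station 1:5, Station 2:7, Station 3:6, Station 4:11, Station 5:8, Station 6:9, Station 7:9 → nearest is Station 1
(15, 8) — d to each: Station 1:1, Station 2:3, Station 3:8, Station 4:12, Station 5:9, Station 6:10, Station 7:6 → nearest is Station 1
Tally — Station 1:3, Station 7:1. Station 1 captures the most (3).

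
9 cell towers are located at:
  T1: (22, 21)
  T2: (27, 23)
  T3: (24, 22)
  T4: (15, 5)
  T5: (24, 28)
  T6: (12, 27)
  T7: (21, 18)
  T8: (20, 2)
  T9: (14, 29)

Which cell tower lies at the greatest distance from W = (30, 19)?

T4

Since √ is increasing, it suffices to compare squared distances:
|WT1|² = (30−22)² + (19−21)² = 64 + 4 = 68
|WT2|² = (30−27)² + (19−23)² = 9 + 16 = 25
|WT3|² = (30−24)² + (19−22)² = 36 + 9 = 45
|WT4|² = (30−15)² + (19−5)² = 225 + 196 = 421
|WT5|² = (30−24)² + (19−28)² = 36 + 81 = 117
|WT6|² = (30−12)² + (19−27)² = 324 + 64 = 388
|WT7|² = (30−21)² + (19−18)² = 81 + 1 = 82
|WT8|² = (30−20)² + (19−2)² = 100 + 289 = 389
|WT9|² = (30−14)² + (19−29)² = 256 + 100 = 356
The largest is to T4.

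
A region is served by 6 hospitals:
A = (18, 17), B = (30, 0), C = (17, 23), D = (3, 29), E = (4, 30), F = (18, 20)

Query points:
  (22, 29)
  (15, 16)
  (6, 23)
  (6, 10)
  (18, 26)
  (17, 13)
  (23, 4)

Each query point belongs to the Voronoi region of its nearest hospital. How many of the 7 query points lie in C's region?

2

(22, 29) — d² to each: A:160, B:905, C:61, D:361, E:325, F:97 → nearest is C
(15, 16) — d² to each: A:10, B:481, C:53, D:313, E:317, F:25 → nearest is A
(6, 23) — d² to each: A:180, B:1105, C:121, D:45, E:53, F:153 → nearest is D
(6, 10) — d² to each: A:193, B:676, C:290, D:370, E:404, F:244 → nearest is A
(18, 26) — d² to each: A:81, B:820, C:10, D:234, E:212, F:36 → nearest is C
(17, 13) — d² to each: A:17, B:338, C:100, D:452, E:458, F:50 → nearest is A
(23, 4) — d² to each: A:194, B:65, C:397, D:1025, E:1037, F:281 → nearest is B
2 of the 7 points have C as nearest.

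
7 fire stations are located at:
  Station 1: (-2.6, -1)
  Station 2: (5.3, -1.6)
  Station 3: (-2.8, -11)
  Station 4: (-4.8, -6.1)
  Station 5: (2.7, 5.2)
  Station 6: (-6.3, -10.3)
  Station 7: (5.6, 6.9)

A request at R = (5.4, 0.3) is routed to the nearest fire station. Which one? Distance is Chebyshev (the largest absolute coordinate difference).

d(R, Station 1) = max(8, 1.3) = 8
d(R, Station 2) = max(0.1, 1.9) = 1.9
d(R, Station 3) = max(8.2, 11.3) = 11.3
d(R, Station 4) = max(10.2, 6.4) = 10.2
d(R, Station 5) = max(2.7, 4.9) = 4.9
d(R, Station 6) = max(11.7, 10.6) = 11.7
d(R, Station 7) = max(0.2, 6.6) = 6.6
Minimum is at Station 2.

Station 2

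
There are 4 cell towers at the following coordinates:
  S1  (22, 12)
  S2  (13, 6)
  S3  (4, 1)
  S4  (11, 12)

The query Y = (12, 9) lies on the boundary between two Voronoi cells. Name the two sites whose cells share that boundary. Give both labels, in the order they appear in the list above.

S2 and S4

Squared distances from Y to each site:
|YS1|² = (12−22)² + (9−12)² = 100 + 9 = 109
|YS2|² = (12−13)² + (9−6)² = 1 + 9 = 10
|YS3|² = (12−4)² + (9−1)² = 64 + 64 = 128
|YS4|² = (12−11)² + (9−12)² = 1 + 9 = 10
Y is equidistant from S2 and S4 (both at squared distance 10), and every other site is strictly farther — so Y lies on the S2–S4 Voronoi edge.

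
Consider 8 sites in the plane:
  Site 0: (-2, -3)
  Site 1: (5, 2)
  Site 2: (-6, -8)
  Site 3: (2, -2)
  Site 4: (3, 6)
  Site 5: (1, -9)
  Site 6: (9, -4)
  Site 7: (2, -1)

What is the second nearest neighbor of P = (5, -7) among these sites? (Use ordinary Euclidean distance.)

Compare squared distances (the ordering matches that of the actual distances):
d²(P, Site 0) = 49 + 16 = 65
d²(P, Site 1) = 0 + 81 = 81
d²(P, Site 2) = 121 + 1 = 122
d²(P, Site 3) = 9 + 25 = 34
d²(P, Site 4) = 4 + 169 = 173
d²(P, Site 5) = 16 + 4 = 20
d²(P, Site 6) = 16 + 9 = 25
d²(P, Site 7) = 9 + 36 = 45
Sorted ascending: Site 5, Site 6, Site 3, … — the second-nearest is Site 6.

Site 6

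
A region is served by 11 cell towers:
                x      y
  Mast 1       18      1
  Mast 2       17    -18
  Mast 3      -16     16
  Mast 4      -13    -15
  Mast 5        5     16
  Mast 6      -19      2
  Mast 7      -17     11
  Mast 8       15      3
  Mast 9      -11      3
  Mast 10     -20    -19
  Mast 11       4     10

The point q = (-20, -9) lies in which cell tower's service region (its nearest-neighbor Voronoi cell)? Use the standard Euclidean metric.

Mast 4

Since √ is increasing, it suffices to compare squared distances:
d²(q, Mast 1) = (-20−18)² + (-9−1)² = 1444 + 100 = 1544
d²(q, Mast 2) = (-20−17)² + (-9−(-18))² = 1369 + 81 = 1450
d²(q, Mast 3) = (-20−(-16))² + (-9−16)² = 16 + 625 = 641
d²(q, Mast 4) = (-20−(-13))² + (-9−(-15))² = 49 + 36 = 85
d²(q, Mast 5) = (-20−5)² + (-9−16)² = 625 + 625 = 1250
d²(q, Mast 6) = (-20−(-19))² + (-9−2)² = 1 + 121 = 122
d²(q, Mast 7) = (-20−(-17))² + (-9−11)² = 9 + 400 = 409
d²(q, Mast 8) = (-20−15)² + (-9−3)² = 1225 + 144 = 1369
d²(q, Mast 9) = (-20−(-11))² + (-9−3)² = 81 + 144 = 225
d²(q, Mast 10) = (-20−(-20))² + (-9−(-19))² = 0 + 100 = 100
d²(q, Mast 11) = (-20−4)² + (-9−10)² = 576 + 361 = 937
The smallest is to Mast 4, so q lies in the Voronoi region of Mast 4.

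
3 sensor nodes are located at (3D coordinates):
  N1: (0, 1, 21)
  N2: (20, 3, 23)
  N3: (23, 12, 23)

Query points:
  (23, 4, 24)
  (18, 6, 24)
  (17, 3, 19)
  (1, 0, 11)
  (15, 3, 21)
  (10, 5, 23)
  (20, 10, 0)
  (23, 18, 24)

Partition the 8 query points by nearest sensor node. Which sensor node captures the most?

N2

(23, 4, 24) — d² to each: N1:547, N2:11, N3:65 → nearest is N2
(18, 6, 24) — d² to each: N1:358, N2:14, N3:62 → nearest is N2
(17, 3, 19) — d² to each: N1:297, N2:25, N3:133 → nearest is N2
(1, 0, 11) — d² to each: N1:102, N2:514, N3:772 → nearest is N1
(15, 3, 21) — d² to each: N1:229, N2:29, N3:149 → nearest is N2
(10, 5, 23) — d² to each: N1:120, N2:104, N3:218 → nearest is N2
(20, 10, 0) — d² to each: N1:922, N2:578, N3:542 → nearest is N3
(23, 18, 24) — d² to each: N1:827, N2:235, N3:37 → nearest is N3
Tally — N1:1, N2:5, N3:2. N2 captures the most (5).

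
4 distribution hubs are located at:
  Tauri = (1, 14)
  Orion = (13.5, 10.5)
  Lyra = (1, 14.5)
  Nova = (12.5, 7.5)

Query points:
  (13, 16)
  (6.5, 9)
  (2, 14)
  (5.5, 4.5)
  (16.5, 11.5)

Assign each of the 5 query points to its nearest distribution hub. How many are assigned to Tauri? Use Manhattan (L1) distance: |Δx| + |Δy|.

1

(13, 16) — d to each: Tauri:14, Orion:6, Lyra:13.5, Nova:9 → nearest is Orion
(6.5, 9) — d to each: Tauri:10.5, Orion:8.5, Lyra:11, Nova:7.5 → nearest is Nova
(2, 14) — d to each: Tauri:1, Orion:15, Lyra:1.5, Nova:17 → nearest is Tauri
(5.5, 4.5) — d to each: Tauri:14, Orion:14, Lyra:14.5, Nova:10 → nearest is Nova
(16.5, 11.5) — d to each: Tauri:18, Orion:4, Lyra:18.5, Nova:8 → nearest is Orion
1 of the 5 points has Tauri as nearest.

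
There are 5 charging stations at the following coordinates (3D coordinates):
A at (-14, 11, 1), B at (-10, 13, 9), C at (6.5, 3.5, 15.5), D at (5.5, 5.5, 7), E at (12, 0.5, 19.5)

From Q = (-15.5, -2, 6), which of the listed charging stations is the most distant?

Since √ is increasing, it suffices to compare squared distances:
|QA|² = (-15.5−(-14))² + (-2−11)² + (6−1)² = 2.25 + 169 + 25 = 196.25
|QB|² = (-15.5−(-10))² + (-2−13)² + (6−9)² = 30.25 + 225 + 9 = 264.25
|QC|² = (-15.5−6.5)² + (-2−3.5)² + (6−15.5)² = 484 + 30.25 + 90.25 = 604.5
|QD|² = (-15.5−5.5)² + (-2−5.5)² + (6−7)² = 441 + 56.25 + 1 = 498.25
|QE|² = (-15.5−12)² + (-2−0.5)² + (6−19.5)² = 756.25 + 6.25 + 182.25 = 944.75
The largest is to E.

E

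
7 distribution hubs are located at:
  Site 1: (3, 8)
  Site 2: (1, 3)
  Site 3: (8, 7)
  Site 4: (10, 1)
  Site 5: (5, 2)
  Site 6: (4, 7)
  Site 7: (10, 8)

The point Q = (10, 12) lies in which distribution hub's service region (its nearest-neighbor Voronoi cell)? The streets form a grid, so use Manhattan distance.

d(Q, Site 1) = |10−3| + |12−8| = 7 + 4 = 11
d(Q, Site 2) = |10−1| + |12−3| = 9 + 9 = 18
d(Q, Site 3) = |10−8| + |12−7| = 2 + 5 = 7
d(Q, Site 4) = |10−10| + |12−1| = 0 + 11 = 11
d(Q, Site 5) = |10−5| + |12−2| = 5 + 10 = 15
d(Q, Site 6) = |10−4| + |12−7| = 6 + 5 = 11
d(Q, Site 7) = |10−10| + |12−8| = 0 + 4 = 4
The smallest is to Site 7, so Q lies in the Voronoi region of Site 7.

Site 7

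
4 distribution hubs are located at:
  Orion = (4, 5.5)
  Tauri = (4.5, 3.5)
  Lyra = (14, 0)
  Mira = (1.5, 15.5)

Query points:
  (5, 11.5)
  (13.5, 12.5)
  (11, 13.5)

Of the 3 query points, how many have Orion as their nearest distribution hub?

(5, 11.5) — d² to each: Orion:37, Tauri:64.25, Lyra:213.25, Mira:28.25 → nearest is Mira
(13.5, 12.5) — d² to each: Orion:139.25, Tauri:162, Lyra:156.5, Mira:153 → nearest is Orion
(11, 13.5) — d² to each: Orion:113, Tauri:142.25, Lyra:191.25, Mira:94.25 → nearest is Mira
1 of the 3 points has Orion as nearest.

1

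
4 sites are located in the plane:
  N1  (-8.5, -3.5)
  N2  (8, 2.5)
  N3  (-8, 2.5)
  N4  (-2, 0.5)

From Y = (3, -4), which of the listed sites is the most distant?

N3

Since √ is increasing, it suffices to compare squared distances:
|YN1|² = (3−(-8.5))² + (-4−(-3.5))² = 132.25 + 0.25 = 132.5
|YN2|² = (3−8)² + (-4−2.5)² = 25 + 42.25 = 67.25
|YN3|² = (3−(-8))² + (-4−2.5)² = 121 + 42.25 = 163.25
|YN4|² = (3−(-2))² + (-4−0.5)² = 25 + 20.25 = 45.25
The largest is to N3.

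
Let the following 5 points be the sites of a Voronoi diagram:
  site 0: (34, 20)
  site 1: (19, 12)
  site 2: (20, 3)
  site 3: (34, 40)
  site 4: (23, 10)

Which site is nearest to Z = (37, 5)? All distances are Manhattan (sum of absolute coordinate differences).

d(Z, site 0) = |37−34| + |5−20| = 3 + 15 = 18
d(Z, site 1) = |37−19| + |5−12| = 18 + 7 = 25
d(Z, site 2) = |37−20| + |5−3| = 17 + 2 = 19
d(Z, site 3) = |37−34| + |5−40| = 3 + 35 = 38
d(Z, site 4) = |37−23| + |5−10| = 14 + 5 = 19
site 0 is nearest.

site 0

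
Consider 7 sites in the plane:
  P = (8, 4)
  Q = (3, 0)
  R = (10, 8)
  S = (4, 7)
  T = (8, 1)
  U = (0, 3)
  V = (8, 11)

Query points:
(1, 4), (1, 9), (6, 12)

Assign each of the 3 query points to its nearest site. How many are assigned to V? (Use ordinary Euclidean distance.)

(1, 4) — d² to each: P:49, Q:20, R:97, S:18, T:58, U:2, V:98 → nearest is U
(1, 9) — d² to each: P:74, Q:85, R:82, S:13, T:113, U:37, V:53 → nearest is S
(6, 12) — d² to each: P:68, Q:153, R:32, S:29, T:125, U:117, V:5 → nearest is V
1 of the 3 points has V as nearest.

1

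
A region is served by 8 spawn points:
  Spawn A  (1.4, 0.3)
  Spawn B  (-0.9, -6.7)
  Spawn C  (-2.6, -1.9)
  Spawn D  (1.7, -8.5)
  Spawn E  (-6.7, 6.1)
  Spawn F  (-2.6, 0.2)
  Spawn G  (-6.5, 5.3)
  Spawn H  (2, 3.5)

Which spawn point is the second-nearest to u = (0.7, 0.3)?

Compare squared distances (the ordering matches that of the actual distances):
d²(u, Spawn A) = (0.7−1.4)² + (0.3−0.3)² = 0.49 + 0 = 0.49
d²(u, Spawn B) = (0.7−(-0.9))² + (0.3−(-6.7))² = 2.56 + 49 = 51.56
d²(u, Spawn C) = (0.7−(-2.6))² + (0.3−(-1.9))² = 10.89 + 4.84 = 15.73
d²(u, Spawn D) = (0.7−1.7)² + (0.3−(-8.5))² = 1 + 77.44 = 78.44
d²(u, Spawn E) = (0.7−(-6.7))² + (0.3−6.1)² = 54.76 + 33.64 = 88.4
d²(u, Spawn F) = (0.7−(-2.6))² + (0.3−0.2)² = 10.89 + 0.01 = 10.9
d²(u, Spawn G) = (0.7−(-6.5))² + (0.3−5.3)² = 51.84 + 25 = 76.84
d²(u, Spawn H) = (0.7−2)² + (0.3−3.5)² = 1.69 + 10.24 = 11.93
Sorted ascending: Spawn A, Spawn F, Spawn H, … — the second-nearest is Spawn F.

Spawn F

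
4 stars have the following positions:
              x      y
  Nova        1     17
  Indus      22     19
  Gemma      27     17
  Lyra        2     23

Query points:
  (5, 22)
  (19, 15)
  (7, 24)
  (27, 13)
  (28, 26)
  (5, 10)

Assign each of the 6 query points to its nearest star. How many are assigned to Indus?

(5, 22) — d² to each: Nova:41, Indus:298, Gemma:509, Lyra:10 → nearest is Lyra
(19, 15) — d² to each: Nova:328, Indus:25, Gemma:68, Lyra:353 → nearest is Indus
(7, 24) — d² to each: Nova:85, Indus:250, Gemma:449, Lyra:26 → nearest is Lyra
(27, 13) — d² to each: Nova:692, Indus:61, Gemma:16, Lyra:725 → nearest is Gemma
(28, 26) — d² to each: Nova:810, Indus:85, Gemma:82, Lyra:685 → nearest is Gemma
(5, 10) — d² to each: Nova:65, Indus:370, Gemma:533, Lyra:178 → nearest is Nova
1 of the 6 points has Indus as nearest.

1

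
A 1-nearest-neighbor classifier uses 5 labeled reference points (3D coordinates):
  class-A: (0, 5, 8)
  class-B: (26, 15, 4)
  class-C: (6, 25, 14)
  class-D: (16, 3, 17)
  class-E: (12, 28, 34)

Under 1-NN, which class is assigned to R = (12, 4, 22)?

Squared Euclidean distances:
d²(R, class-A) = 144 + 1 + 196 = 341
d²(R, class-B) = 196 + 121 + 324 = 641
d²(R, class-C) = 36 + 441 + 64 = 541
d²(R, class-D) = 16 + 1 + 25 = 42
d²(R, class-E) = 0 + 576 + 144 = 720
The smallest is to class-D, so R lies in the Voronoi region of class-D.

class-D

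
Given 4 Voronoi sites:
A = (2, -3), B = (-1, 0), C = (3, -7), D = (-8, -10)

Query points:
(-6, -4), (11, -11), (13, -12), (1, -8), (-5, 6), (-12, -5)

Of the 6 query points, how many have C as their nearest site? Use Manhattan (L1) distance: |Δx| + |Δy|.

(-6, -4) — d to each: A:9, B:9, C:12, D:8 → nearest is D
(11, -11) — d to each: A:17, B:23, C:12, D:20 → nearest is C
(13, -12) — d to each: A:20, B:26, C:15, D:23 → nearest is C
(1, -8) — d to each: A:6, B:10, C:3, D:11 → nearest is C
(-5, 6) — d to each: A:16, B:10, C:21, D:19 → nearest is B
(-12, -5) — d to each: A:16, B:16, C:17, D:9 → nearest is D
3 of the 6 points have C as nearest.

3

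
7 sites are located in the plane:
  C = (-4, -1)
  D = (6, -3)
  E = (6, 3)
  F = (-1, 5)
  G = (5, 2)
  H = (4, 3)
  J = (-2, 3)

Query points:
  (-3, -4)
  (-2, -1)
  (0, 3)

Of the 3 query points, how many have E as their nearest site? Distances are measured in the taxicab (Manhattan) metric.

(-3, -4) — d to each: C:4, D:10, E:16, F:11, G:14, H:14, J:8 → nearest is C
(-2, -1) — d to each: C:2, D:10, E:12, F:7, G:10, H:10, J:4 → nearest is C
(0, 3) — d to each: C:8, D:12, E:6, F:3, G:6, H:4, J:2 → nearest is J
0 of the 3 points have E as nearest.

0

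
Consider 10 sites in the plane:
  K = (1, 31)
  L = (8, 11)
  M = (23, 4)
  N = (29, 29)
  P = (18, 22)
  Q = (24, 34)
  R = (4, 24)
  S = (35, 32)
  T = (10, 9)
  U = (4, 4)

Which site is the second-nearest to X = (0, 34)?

R

Since √ is increasing, it suffices to compare squared distances:
|XK|² = (0−1)² + (34−31)² = 1 + 9 = 10
|XL|² = (0−8)² + (34−11)² = 64 + 529 = 593
|XM|² = (0−23)² + (34−4)² = 529 + 900 = 1429
|XN|² = (0−29)² + (34−29)² = 841 + 25 = 866
|XP|² = (0−18)² + (34−22)² = 324 + 144 = 468
|XQ|² = (0−24)² + (34−34)² = 576 + 0 = 576
|XR|² = (0−4)² + (34−24)² = 16 + 100 = 116
|XS|² = (0−35)² + (34−32)² = 1225 + 4 = 1229
|XT|² = (0−10)² + (34−9)² = 100 + 625 = 725
|XU|² = (0−4)² + (34−4)² = 16 + 900 = 916
Sorted ascending: K, R, P, … — the second-nearest is R.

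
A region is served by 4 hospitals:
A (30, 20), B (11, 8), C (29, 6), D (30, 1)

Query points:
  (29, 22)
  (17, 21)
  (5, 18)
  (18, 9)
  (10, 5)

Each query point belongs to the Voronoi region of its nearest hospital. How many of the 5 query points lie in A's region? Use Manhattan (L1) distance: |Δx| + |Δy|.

2

(29, 22) — d to each: A:3, B:32, C:16, D:22 → nearest is A
(17, 21) — d to each: A:14, B:19, C:27, D:33 → nearest is A
(5, 18) — d to each: A:27, B:16, C:36, D:42 → nearest is B
(18, 9) — d to each: A:23, B:8, C:14, D:20 → nearest is B
(10, 5) — d to each: A:35, B:4, C:20, D:24 → nearest is B
2 of the 5 points have A as nearest.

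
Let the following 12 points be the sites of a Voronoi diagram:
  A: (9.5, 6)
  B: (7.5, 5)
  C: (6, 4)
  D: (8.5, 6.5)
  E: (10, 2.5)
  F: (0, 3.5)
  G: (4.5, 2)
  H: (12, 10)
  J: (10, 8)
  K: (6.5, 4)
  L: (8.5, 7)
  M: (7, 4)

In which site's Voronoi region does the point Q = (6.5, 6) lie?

Squared Euclidean distances:
|QA|² = (6.5−9.5)² + (6−6)² = 9 + 0 = 9
|QB|² = (6.5−7.5)² + (6−5)² = 1 + 1 = 2
|QC|² = (6.5−6)² + (6−4)² = 0.25 + 4 = 4.25
|QD|² = (6.5−8.5)² + (6−6.5)² = 4 + 0.25 = 4.25
|QE|² = (6.5−10)² + (6−2.5)² = 12.25 + 12.25 = 24.5
|QF|² = (6.5−0)² + (6−3.5)² = 42.25 + 6.25 = 48.5
|QG|² = (6.5−4.5)² + (6−2)² = 4 + 16 = 20
|QH|² = (6.5−12)² + (6−10)² = 30.25 + 16 = 46.25
|QJ|² = (6.5−10)² + (6−8)² = 12.25 + 4 = 16.25
|QK|² = (6.5−6.5)² + (6−4)² = 0 + 4 = 4
|QL|² = (6.5−8.5)² + (6−7)² = 4 + 1 = 5
|QM|² = (6.5−7)² + (6−4)² = 0.25 + 4 = 4.25
Minimum is at B.

B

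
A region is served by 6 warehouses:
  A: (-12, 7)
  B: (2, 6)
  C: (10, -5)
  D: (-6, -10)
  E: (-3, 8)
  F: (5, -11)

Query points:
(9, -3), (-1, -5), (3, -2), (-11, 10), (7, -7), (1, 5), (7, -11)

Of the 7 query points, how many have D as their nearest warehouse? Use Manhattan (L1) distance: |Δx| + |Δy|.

(9, -3) — d to each: A:31, B:16, C:3, D:22, E:23, F:12 → nearest is C
(-1, -5) — d to each: A:23, B:14, C:11, D:10, E:15, F:12 → nearest is D
(3, -2) — d to each: A:24, B:9, C:10, D:17, E:16, F:11 → nearest is B
(-11, 10) — d to each: A:4, B:17, C:36, D:25, E:10, F:37 → nearest is A
(7, -7) — d to each: A:33, B:18, C:5, D:16, E:25, F:6 → nearest is C
(1, 5) — d to each: A:15, B:2, C:19, D:22, E:7, F:20 → nearest is B
(7, -11) — d to each: A:37, B:22, C:9, D:14, E:29, F:2 → nearest is F
1 of the 7 points has D as nearest.

1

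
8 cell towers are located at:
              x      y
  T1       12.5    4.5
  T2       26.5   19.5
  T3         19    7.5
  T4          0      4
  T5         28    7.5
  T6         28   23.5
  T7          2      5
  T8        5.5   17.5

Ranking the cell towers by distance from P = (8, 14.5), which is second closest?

Compare squared distances (the ordering matches that of the actual distances):
|PT1|² = (8−12.5)² + (14.5−4.5)² = 20.25 + 100 = 120.25
|PT2|² = (8−26.5)² + (14.5−19.5)² = 342.25 + 25 = 367.25
|PT3|² = (8−19)² + (14.5−7.5)² = 121 + 49 = 170
|PT4|² = (8−0)² + (14.5−4)² = 64 + 110.25 = 174.25
|PT5|² = (8−28)² + (14.5−7.5)² = 400 + 49 = 449
|PT6|² = (8−28)² + (14.5−23.5)² = 400 + 81 = 481
|PT7|² = (8−2)² + (14.5−5)² = 36 + 90.25 = 126.25
|PT8|² = (8−5.5)² + (14.5−17.5)² = 6.25 + 9 = 15.25
Sorted ascending: T8, T1, T7, … — the second-nearest is T1.

T1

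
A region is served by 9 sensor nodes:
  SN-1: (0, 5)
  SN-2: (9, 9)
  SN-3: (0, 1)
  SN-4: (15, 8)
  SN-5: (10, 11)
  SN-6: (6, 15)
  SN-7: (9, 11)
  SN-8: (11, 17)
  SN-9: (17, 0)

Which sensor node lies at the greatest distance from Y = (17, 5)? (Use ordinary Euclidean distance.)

Compare squared distances (the ordering matches that of the actual distances):
d²(Y, SN-1) = (17−0)² + (5−5)² = 289 + 0 = 289
d²(Y, SN-2) = (17−9)² + (5−9)² = 64 + 16 = 80
d²(Y, SN-3) = (17−0)² + (5−1)² = 289 + 16 = 305
d²(Y, SN-4) = (17−15)² + (5−8)² = 4 + 9 = 13
d²(Y, SN-5) = (17−10)² + (5−11)² = 49 + 36 = 85
d²(Y, SN-6) = (17−6)² + (5−15)² = 121 + 100 = 221
d²(Y, SN-7) = (17−9)² + (5−11)² = 64 + 36 = 100
d²(Y, SN-8) = (17−11)² + (5−17)² = 36 + 144 = 180
d²(Y, SN-9) = (17−17)² + (5−0)² = 0 + 25 = 25
The largest is to SN-3.

SN-3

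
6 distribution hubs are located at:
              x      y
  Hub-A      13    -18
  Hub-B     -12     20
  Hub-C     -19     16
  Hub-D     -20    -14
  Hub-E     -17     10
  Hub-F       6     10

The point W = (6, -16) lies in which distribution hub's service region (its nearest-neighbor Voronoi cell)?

Since √ is increasing, it suffices to compare squared distances:
d²(W, Hub-A) = (6−13)² + (-16−(-18))² = 49 + 4 = 53
d²(W, Hub-B) = (6−(-12))² + (-16−20)² = 324 + 1296 = 1620
d²(W, Hub-C) = (6−(-19))² + (-16−16)² = 625 + 1024 = 1649
d²(W, Hub-D) = (6−(-20))² + (-16−(-14))² = 676 + 4 = 680
d²(W, Hub-E) = (6−(-17))² + (-16−10)² = 529 + 676 = 1205
d²(W, Hub-F) = (6−6)² + (-16−10)² = 0 + 676 = 676
The smallest is to Hub-A, so W lies in the Voronoi region of Hub-A.

Hub-A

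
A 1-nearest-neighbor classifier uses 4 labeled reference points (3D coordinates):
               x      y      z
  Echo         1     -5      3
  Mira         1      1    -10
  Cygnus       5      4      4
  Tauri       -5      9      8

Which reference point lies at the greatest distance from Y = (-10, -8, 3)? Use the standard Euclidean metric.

Compare squared distances (the ordering matches that of the actual distances):
d²(Y, Echo) = (-10−1)² + (-8−(-5))² + (3−3)² = 121 + 9 + 0 = 130
d²(Y, Mira) = (-10−1)² + (-8−1)² + (3−(-10))² = 121 + 81 + 169 = 371
d²(Y, Cygnus) = (-10−5)² + (-8−4)² + (3−4)² = 225 + 144 + 1 = 370
d²(Y, Tauri) = (-10−(-5))² + (-8−9)² + (3−8)² = 25 + 289 + 25 = 339
The largest is to Mira.

Mira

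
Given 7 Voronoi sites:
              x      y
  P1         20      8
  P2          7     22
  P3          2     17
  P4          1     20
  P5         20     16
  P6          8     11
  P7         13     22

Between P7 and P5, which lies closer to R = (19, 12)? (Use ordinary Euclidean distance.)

P5

Compare squared distances:
|RP7|² = (19−13)² + (12−22)² = 36 + 100 = 136
|RP5|² = (19−20)² + (12−16)² = 1 + 16 = 17
136 > 17, so P5 is closer.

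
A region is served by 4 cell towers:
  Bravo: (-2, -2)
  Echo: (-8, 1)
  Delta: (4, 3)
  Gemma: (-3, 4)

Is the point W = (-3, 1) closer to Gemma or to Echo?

Compare squared distances:
d²(W, Gemma) = (-3−(-3))² + (1−4)² = 0 + 9 = 9
d²(W, Echo) = (-3−(-8))² + (1−1)² = 25 + 0 = 25
9 < 25, so Gemma is closer.

Gemma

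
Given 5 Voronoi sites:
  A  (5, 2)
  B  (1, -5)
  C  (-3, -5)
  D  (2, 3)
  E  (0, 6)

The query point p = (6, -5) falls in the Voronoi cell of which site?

Squared Euclidean distances:
|pA|² = (6−5)² + (-5−2)² = 1 + 49 = 50
|pB|² = (6−1)² + (-5−(-5))² = 25 + 0 = 25
|pC|² = (6−(-3))² + (-5−(-5))² = 81 + 0 = 81
|pD|² = (6−2)² + (-5−3)² = 16 + 64 = 80
|pE|² = (6−0)² + (-5−6)² = 36 + 121 = 157
B is nearest.

B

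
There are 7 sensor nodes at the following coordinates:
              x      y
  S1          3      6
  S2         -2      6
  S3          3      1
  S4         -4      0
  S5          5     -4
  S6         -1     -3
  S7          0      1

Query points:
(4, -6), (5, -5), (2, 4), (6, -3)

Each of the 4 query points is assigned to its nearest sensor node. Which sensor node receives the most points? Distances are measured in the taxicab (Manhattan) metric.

(4, -6) — d to each: S1:13, S2:18, S3:8, S4:14, S5:3, S6:8, S7:11 → nearest is S5
(5, -5) — d to each: S1:13, S2:18, S3:8, S4:14, S5:1, S6:8, S7:11 → nearest is S5
(2, 4) — d to each: S1:3, S2:6, S3:4, S4:10, S5:11, S6:10, S7:5 → nearest is S1
(6, -3) — d to each: S1:12, S2:17, S3:7, S4:13, S5:2, S6:7, S7:10 → nearest is S5
Tally — S1:1, S5:3. S5 captures the most (3).

S5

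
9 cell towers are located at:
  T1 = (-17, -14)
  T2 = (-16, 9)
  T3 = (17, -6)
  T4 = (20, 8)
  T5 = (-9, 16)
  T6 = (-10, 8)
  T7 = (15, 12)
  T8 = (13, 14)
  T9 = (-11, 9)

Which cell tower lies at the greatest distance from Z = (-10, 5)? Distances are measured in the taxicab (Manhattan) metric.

T3

d(Z,T1) = 7 + 19 = 26
d(Z,T2) = 6 + 4 = 10
d(Z,T3) = 27 + 11 = 38
d(Z,T4) = 30 + 3 = 33
d(Z,T5) = 1 + 11 = 12
d(Z,T6) = 0 + 3 = 3
d(Z,T7) = 25 + 7 = 32
d(Z,T8) = 23 + 9 = 32
d(Z,T9) = 1 + 4 = 5
The largest is to T3.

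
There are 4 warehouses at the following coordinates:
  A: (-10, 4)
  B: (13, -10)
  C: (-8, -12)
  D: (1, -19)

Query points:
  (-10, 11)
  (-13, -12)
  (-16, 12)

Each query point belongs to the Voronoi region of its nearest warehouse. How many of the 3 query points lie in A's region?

2

(-10, 11) — d² to each: A:49, B:970, C:533, D:1021 → nearest is A
(-13, -12) — d² to each: A:265, B:680, C:25, D:245 → nearest is C
(-16, 12) — d² to each: A:100, B:1325, C:640, D:1250 → nearest is A
2 of the 3 points have A as nearest.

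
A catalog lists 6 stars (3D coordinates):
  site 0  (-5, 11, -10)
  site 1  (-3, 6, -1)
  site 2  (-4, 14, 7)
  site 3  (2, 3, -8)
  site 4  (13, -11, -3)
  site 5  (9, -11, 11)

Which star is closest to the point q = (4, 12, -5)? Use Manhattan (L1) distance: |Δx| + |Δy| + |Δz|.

d(q, site 0) = 9 + 1 + 5 = 15
d(q, site 1) = 7 + 6 + 4 = 17
d(q, site 2) = 8 + 2 + 12 = 22
d(q, site 3) = 2 + 9 + 3 = 14
d(q, site 4) = 9 + 23 + 2 = 34
d(q, site 5) = 5 + 23 + 16 = 44
Minimum is at site 3.

site 3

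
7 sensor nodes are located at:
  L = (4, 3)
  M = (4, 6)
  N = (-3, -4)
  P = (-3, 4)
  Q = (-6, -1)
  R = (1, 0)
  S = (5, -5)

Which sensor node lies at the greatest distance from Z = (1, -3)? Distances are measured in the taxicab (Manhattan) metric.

d(Z,L) = |1−4| + |-3−3| = 3 + 6 = 9
d(Z,M) = |1−4| + |-3−6| = 3 + 9 = 12
d(Z,N) = |1−(-3)| + |-3−(-4)| = 4 + 1 = 5
d(Z,P) = |1−(-3)| + |-3−4| = 4 + 7 = 11
d(Z,Q) = |1−(-6)| + |-3−(-1)| = 7 + 2 = 9
d(Z,R) = |1−1| + |-3−0| = 0 + 3 = 3
d(Z,S) = |1−5| + |-3−(-5)| = 4 + 2 = 6
The largest is to M.

M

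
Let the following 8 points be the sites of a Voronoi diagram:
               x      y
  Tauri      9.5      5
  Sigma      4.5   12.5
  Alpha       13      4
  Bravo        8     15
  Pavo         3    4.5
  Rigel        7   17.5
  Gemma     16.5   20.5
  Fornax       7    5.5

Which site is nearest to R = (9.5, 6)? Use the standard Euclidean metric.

Tauri

Since √ is increasing, it suffices to compare squared distances:
d²(R, Tauri) = 0 + 1 = 1
d²(R, Sigma) = 25 + 42.25 = 67.25
d²(R, Alpha) = 12.25 + 4 = 16.25
d²(R, Bravo) = 2.25 + 81 = 83.25
d²(R, Pavo) = 42.25 + 2.25 = 44.5
d²(R, Rigel) = 6.25 + 132.25 = 138.5
d²(R, Gemma) = 49 + 210.25 = 259.25
d²(R, Fornax) = 6.25 + 0.25 = 6.5
The smallest is to Tauri, so R lies in the Voronoi region of Tauri.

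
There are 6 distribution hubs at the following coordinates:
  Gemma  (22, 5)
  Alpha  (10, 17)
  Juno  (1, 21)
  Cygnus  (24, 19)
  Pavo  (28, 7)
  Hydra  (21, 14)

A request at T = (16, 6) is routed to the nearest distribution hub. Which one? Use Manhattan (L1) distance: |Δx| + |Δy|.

d(T, Gemma) = |16−22| + |6−5| = 6 + 1 = 7
d(T, Alpha) = |16−10| + |6−17| = 6 + 11 = 17
d(T, Juno) = |16−1| + |6−21| = 15 + 15 = 30
d(T, Cygnus) = |16−24| + |6−19| = 8 + 13 = 21
d(T, Pavo) = |16−28| + |6−7| = 12 + 1 = 13
d(T, Hydra) = |16−21| + |6−14| = 5 + 8 = 13
The smallest is to Gemma, so T lies in the Voronoi region of Gemma.

Gemma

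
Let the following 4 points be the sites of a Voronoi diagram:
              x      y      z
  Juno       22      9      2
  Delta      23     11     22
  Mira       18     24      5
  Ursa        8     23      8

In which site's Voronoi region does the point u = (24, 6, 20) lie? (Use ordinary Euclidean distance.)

Compare squared distances (the ordering matches that of the actual distances):
d²(u, Juno) = (24−22)² + (6−9)² + (20−2)² = 4 + 9 + 324 = 337
d²(u, Delta) = (24−23)² + (6−11)² + (20−22)² = 1 + 25 + 4 = 30
d²(u, Mira) = (24−18)² + (6−24)² + (20−5)² = 36 + 324 + 225 = 585
d²(u, Ursa) = (24−8)² + (6−23)² + (20−8)² = 256 + 289 + 144 = 689
The smallest is to Delta, so u lies in the Voronoi region of Delta.

Delta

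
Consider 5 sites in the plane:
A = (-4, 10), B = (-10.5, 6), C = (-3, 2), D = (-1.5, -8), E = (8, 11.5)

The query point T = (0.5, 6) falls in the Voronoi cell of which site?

Squared Euclidean distances:
|TA|² = (0.5−(-4))² + (6−10)² = 20.25 + 16 = 36.25
|TB|² = (0.5−(-10.5))² + (6−6)² = 121 + 0 = 121
|TC|² = (0.5−(-3))² + (6−2)² = 12.25 + 16 = 28.25
|TD|² = (0.5−(-1.5))² + (6−(-8))² = 4 + 196 = 200
|TE|² = (0.5−8)² + (6−11.5)² = 56.25 + 30.25 = 86.5
Minimum is at C.

C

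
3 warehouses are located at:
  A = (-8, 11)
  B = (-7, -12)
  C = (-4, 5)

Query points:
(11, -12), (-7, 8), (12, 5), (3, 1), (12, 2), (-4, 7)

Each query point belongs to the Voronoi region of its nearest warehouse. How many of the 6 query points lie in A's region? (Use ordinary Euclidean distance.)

(11, -12) — d² to each: A:890, B:324, C:514 → nearest is B
(-7, 8) — d² to each: A:10, B:400, C:18 → nearest is A
(12, 5) — d² to each: A:436, B:650, C:256 → nearest is C
(3, 1) — d² to each: A:221, B:269, C:65 → nearest is C
(12, 2) — d² to each: A:481, B:557, C:265 → nearest is C
(-4, 7) — d² to each: A:32, B:370, C:4 → nearest is C
1 of the 6 points has A as nearest.

1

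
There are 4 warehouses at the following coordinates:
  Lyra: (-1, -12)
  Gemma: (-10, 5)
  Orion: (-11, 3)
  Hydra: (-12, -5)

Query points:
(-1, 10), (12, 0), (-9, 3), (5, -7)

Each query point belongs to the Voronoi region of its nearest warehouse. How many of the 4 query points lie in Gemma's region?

1

(-1, 10) — d² to each: Lyra:484, Gemma:106, Orion:149, Hydra:346 → nearest is Gemma
(12, 0) — d² to each: Lyra:313, Gemma:509, Orion:538, Hydra:601 → nearest is Lyra
(-9, 3) — d² to each: Lyra:289, Gemma:5, Orion:4, Hydra:73 → nearest is Orion
(5, -7) — d² to each: Lyra:61, Gemma:369, Orion:356, Hydra:293 → nearest is Lyra
1 of the 4 points has Gemma as nearest.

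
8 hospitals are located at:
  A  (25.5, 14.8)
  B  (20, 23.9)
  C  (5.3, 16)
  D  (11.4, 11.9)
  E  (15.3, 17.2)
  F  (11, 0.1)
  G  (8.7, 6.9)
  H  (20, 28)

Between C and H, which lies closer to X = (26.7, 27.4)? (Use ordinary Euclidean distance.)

H

Compare squared distances:
|XC|² = (26.7−5.3)² + (27.4−16)² = 457.96 + 129.96 = 587.92
|XH|² = (26.7−20)² + (27.4−28)² = 44.89 + 0.36 = 45.25
587.92 > 45.25, so H is closer.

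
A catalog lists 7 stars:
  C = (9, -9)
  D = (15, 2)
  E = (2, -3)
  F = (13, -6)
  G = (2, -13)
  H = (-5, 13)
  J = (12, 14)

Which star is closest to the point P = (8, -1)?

Compare squared distances (the ordering matches that of the actual distances):
|PC|² = (8−9)² + (-1−(-9))² = 1 + 64 = 65
|PD|² = (8−15)² + (-1−2)² = 49 + 9 = 58
|PE|² = (8−2)² + (-1−(-3))² = 36 + 4 = 40
|PF|² = (8−13)² + (-1−(-6))² = 25 + 25 = 50
|PG|² = (8−2)² + (-1−(-13))² = 36 + 144 = 180
|PH|² = (8−(-5))² + (-1−13)² = 169 + 196 = 365
|PJ|² = (8−12)² + (-1−14)² = 16 + 225 = 241
E is nearest.

E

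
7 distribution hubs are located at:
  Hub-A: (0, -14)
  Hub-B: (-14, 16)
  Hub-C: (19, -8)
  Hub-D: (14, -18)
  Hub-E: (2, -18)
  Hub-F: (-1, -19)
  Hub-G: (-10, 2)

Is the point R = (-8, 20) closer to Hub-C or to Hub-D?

Compare squared distances:
d²(R, Hub-C) = (-8−19)² + (20−(-8))² = 729 + 784 = 1513
d²(R, Hub-D) = (-8−14)² + (20−(-18))² = 484 + 1444 = 1928
1513 < 1928, so Hub-C is closer.

Hub-C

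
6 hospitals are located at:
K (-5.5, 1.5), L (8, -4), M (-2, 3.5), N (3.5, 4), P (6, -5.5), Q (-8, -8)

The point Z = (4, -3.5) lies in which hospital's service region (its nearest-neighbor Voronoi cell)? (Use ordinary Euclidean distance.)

Squared Euclidean distances:
|ZK|² = (4−(-5.5))² + (-3.5−1.5)² = 90.25 + 25 = 115.25
|ZL|² = (4−8)² + (-3.5−(-4))² = 16 + 0.25 = 16.25
|ZM|² = (4−(-2))² + (-3.5−3.5)² = 36 + 49 = 85
|ZN|² = (4−3.5)² + (-3.5−4)² = 0.25 + 56.25 = 56.5
|ZP|² = (4−6)² + (-3.5−(-5.5))² = 4 + 4 = 8
|ZQ|² = (4−(-8))² + (-3.5−(-8))² = 144 + 20.25 = 164.25
The smallest is to P, so Z lies in the Voronoi region of P.

P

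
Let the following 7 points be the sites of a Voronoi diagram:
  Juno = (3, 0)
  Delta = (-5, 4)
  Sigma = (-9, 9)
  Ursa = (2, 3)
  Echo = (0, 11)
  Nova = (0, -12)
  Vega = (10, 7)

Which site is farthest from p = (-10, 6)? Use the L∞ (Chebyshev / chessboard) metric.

d(p, Juno) = max(13, 6) = 13
d(p, Delta) = max(5, 2) = 5
d(p, Sigma) = max(1, 3) = 3
d(p, Ursa) = max(12, 3) = 12
d(p, Echo) = max(10, 5) = 10
d(p, Nova) = max(10, 18) = 18
d(p, Vega) = max(20, 1) = 20
The largest is to Vega.

Vega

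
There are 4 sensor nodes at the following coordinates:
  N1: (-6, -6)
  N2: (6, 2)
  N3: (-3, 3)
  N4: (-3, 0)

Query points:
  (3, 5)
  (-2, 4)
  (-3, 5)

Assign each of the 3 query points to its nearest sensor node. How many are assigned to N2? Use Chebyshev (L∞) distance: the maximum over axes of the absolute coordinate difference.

(3, 5) — d to each: N1:11, N2:3, N3:6, N4:6 → nearest is N2
(-2, 4) — d to each: N1:10, N2:8, N3:1, N4:4 → nearest is N3
(-3, 5) — d to each: N1:11, N2:9, N3:2, N4:5 → nearest is N3
1 of the 3 points has N2 as nearest.

1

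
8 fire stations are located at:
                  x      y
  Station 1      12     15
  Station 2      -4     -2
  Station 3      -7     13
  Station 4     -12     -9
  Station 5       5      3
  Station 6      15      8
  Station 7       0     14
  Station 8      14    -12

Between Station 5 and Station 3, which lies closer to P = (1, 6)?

Station 5

Compare squared distances:
d²(P, Station 5) = (1−5)² + (6−3)² = 16 + 9 = 25
d²(P, Station 3) = (1−(-7))² + (6−13)² = 64 + 49 = 113
25 < 113, so Station 5 is closer.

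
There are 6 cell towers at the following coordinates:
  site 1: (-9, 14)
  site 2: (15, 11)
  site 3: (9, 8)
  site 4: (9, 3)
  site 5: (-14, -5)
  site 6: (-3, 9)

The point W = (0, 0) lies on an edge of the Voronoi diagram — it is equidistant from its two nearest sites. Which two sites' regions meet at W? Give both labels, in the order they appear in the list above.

Squared distances from W to each site:
d²(W, site 1) = (0−(-9))² + (0−14)² = 81 + 196 = 277
d²(W, site 2) = (0−15)² + (0−11)² = 225 + 121 = 346
d²(W, site 3) = (0−9)² + (0−8)² = 81 + 64 = 145
d²(W, site 4) = (0−9)² + (0−3)² = 81 + 9 = 90
d²(W, site 5) = (0−(-14))² + (0−(-5))² = 196 + 25 = 221
d²(W, site 6) = (0−(-3))² + (0−9)² = 9 + 81 = 90
W is equidistant from site 4 and site 6 (both at squared distance 90), and every other site is strictly farther — so W lies on the site 4–site 6 Voronoi edge.

site 4 and site 6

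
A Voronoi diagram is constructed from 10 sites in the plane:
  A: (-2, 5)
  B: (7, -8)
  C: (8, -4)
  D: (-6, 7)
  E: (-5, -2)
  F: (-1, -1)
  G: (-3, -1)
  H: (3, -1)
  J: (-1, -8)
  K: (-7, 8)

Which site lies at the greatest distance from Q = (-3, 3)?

Compare squared distances (the ordering matches that of the actual distances):
|QA|² = 1 + 4 = 5
|QB|² = 100 + 121 = 221
|QC|² = 121 + 49 = 170
|QD|² = 9 + 16 = 25
|QE|² = 4 + 25 = 29
|QF|² = 4 + 16 = 20
|QG|² = 0 + 16 = 16
|QH|² = 36 + 16 = 52
|QJ|² = 4 + 121 = 125
|QK|² = 16 + 25 = 41
The largest is to B.

B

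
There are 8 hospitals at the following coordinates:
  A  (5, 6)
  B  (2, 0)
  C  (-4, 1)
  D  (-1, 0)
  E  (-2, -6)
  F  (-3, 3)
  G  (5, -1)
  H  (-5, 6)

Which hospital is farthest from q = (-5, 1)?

Since √ is increasing, it suffices to compare squared distances:
|qA|² = (-5−5)² + (1−6)² = 100 + 25 = 125
|qB|² = (-5−2)² + (1−0)² = 49 + 1 = 50
|qC|² = (-5−(-4))² + (1−1)² = 1 + 0 = 1
|qD|² = (-5−(-1))² + (1−0)² = 16 + 1 = 17
|qE|² = (-5−(-2))² + (1−(-6))² = 9 + 49 = 58
|qF|² = (-5−(-3))² + (1−3)² = 4 + 4 = 8
|qG|² = (-5−5)² + (1−(-1))² = 100 + 4 = 104
|qH|² = (-5−(-5))² + (1−6)² = 0 + 25 = 25
The largest is to A.

A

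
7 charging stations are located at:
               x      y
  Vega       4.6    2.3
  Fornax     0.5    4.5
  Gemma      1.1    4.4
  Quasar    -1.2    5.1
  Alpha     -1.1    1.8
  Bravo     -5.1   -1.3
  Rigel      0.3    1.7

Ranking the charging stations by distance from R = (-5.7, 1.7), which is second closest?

Alpha

Squared Euclidean distances:
d²(R, Vega) = (-5.7−4.6)² + (1.7−2.3)² = 106.09 + 0.36 = 106.45
d²(R, Fornax) = (-5.7−0.5)² + (1.7−4.5)² = 38.44 + 7.84 = 46.28
d²(R, Gemma) = (-5.7−1.1)² + (1.7−4.4)² = 46.24 + 7.29 = 53.53
d²(R, Quasar) = (-5.7−(-1.2))² + (1.7−5.1)² = 20.25 + 11.56 = 31.81
d²(R, Alpha) = (-5.7−(-1.1))² + (1.7−1.8)² = 21.16 + 0.01 = 21.17
d²(R, Bravo) = (-5.7−(-5.1))² + (1.7−(-1.3))² = 0.36 + 9 = 9.36
d²(R, Rigel) = (-5.7−0.3)² + (1.7−1.7)² = 36 + 0 = 36
Sorted ascending: Bravo, Alpha, Quasar, … — the second-nearest is Alpha.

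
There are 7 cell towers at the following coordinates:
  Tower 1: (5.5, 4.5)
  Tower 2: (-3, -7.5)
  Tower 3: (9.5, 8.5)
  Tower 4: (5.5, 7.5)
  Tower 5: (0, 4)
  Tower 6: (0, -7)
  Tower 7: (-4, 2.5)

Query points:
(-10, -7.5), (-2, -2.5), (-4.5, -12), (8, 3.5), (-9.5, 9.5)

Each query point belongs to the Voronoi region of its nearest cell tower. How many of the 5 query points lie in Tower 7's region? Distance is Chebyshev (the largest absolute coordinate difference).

1

(-10, -7.5) — d to each: Tower 1:15.5, Tower 2:7, Tower 3:19.5, Tower 4:15.5, Tower 5:11.5, Tower 6:10, Tower 7:10 → nearest is Tower 2
(-2, -2.5) — d to each: Tower 1:7.5, Tower 2:5, Tower 3:11.5, Tower 4:10, Tower 5:6.5, Tower 6:4.5, Tower 7:5 → nearest is Tower 6
(-4.5, -12) — d to each: Tower 1:16.5, Tower 2:4.5, Tower 3:20.5, Tower 4:19.5, Tower 5:16, Tower 6:5, Tower 7:14.5 → nearest is Tower 2
(8, 3.5) — d to each: Tower 1:2.5, Tower 2:11, Tower 3:5, Tower 4:4, Tower 5:8, Tower 6:10.5, Tower 7:12 → nearest is Tower 1
(-9.5, 9.5) — d to each: Tower 1:15, Tower 2:17, Tower 3:19, Tower 4:15, Tower 5:9.5, Tower 6:16.5, Tower 7:7 → nearest is Tower 7
1 of the 5 points has Tower 7 as nearest.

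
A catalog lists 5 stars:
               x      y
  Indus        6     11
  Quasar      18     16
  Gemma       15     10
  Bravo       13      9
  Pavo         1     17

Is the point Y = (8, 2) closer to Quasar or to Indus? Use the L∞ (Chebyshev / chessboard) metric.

Indus

d(Y, Quasar) = max(10, 14) = 14
d(Y, Indus) = max(2, 9) = 9
14 > 9, so Indus is closer.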